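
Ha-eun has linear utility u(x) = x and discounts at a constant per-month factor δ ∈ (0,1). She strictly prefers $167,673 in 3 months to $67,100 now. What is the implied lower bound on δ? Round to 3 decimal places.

δ > 0.737

Comparing present values: 67100 < δ^3·167673.
Hence δ^3 > 67100/167673 = 0.40018, and x ↦ x^(1/3) is increasing on (0,∞).
δ > 0.40018^(1/3) = 0.737.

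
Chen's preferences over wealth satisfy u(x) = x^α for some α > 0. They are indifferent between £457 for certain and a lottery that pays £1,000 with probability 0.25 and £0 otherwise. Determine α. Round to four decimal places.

Since u(0) = 0, the lottery's EU is 0.25·1000^α.
Equating: 457^α = 0.25·1000^α, i.e. 0.4570^α = 0.25.
Taking logs: α·ln(457/1000) = ln(0.25), so α = -1.3862944 / -0.7830719 ≈ 1.7703.

α ≈ 1.7703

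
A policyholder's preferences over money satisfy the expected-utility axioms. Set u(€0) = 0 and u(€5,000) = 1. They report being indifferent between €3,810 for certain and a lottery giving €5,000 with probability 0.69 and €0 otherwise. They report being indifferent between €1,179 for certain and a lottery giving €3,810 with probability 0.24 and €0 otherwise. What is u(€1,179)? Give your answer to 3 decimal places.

First, u(€3,810) = 0.69·u(€5,000) + 0.31·u(€0) = 0.69.
The second indifference gives u(€1,179) = 0.24·u(€3,810) + 0.76·u(€0) = 0.24·0.69 + 0.76·0.00 = 0.1656.

0.166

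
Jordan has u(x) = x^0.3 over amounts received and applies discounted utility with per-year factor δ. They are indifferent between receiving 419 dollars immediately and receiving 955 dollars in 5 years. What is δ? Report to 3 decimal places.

δ ≈ 0.952

The payoff in 5 years is discounted by δ^5, so u(419) = δ^5·u(955) and δ^5 = u(419)/u(955).
Since u(x) = x^0.3, δ^5 = (419/955)^0.3 = 0.43874^0.3 = 0.78102.
Hence δ = (0.78102)^(1/5) = 0.95177.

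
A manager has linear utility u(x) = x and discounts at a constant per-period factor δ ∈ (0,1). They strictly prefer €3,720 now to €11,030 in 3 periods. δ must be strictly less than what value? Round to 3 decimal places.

δ < 0.696

The preference means 3720 > δ^3·11030.
Dividing by 11030: δ^3 < 0.33726. Both sides are positive, so the cube root keeps the direction.
δ < (3720/11030)^(1/3) ≈ 0.696.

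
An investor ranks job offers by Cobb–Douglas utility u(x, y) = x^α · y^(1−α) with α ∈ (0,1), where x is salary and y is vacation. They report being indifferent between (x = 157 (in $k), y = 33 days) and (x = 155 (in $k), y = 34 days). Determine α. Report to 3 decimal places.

α ≈ 0.700

Set the two utilities equal: 157^α·33^(1−α) = 155^α·34^(1−α).
Taking logs: α·ln 157 + (1−α)·ln 33 = α·ln 155 + (1−α)·ln 34, i.e. α·0.012821 = (1−α)·0.029853.
So α/(1−α) = (0.029853)/(0.012821) = 2.328446, and α = 2.328446/3.328446 ≈ 0.700.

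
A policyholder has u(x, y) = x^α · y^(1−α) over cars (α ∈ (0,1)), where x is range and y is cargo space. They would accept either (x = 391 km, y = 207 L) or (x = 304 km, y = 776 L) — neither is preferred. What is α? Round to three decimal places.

α ≈ 0.840

Indifference: 391^α · 207^(1−α) = 304^α · 776^(1−α).
(391/304)^α = (776/207)^(1−α); take logs: α·ln(391/304) = (1−α)·ln(776/207), i.e. α·0.251680 = (1−α)·1.321434.
So α/(1−α) = (1.321434)/(0.251680) = 5.250453, and α = 5.250453/6.250453 ≈ 0.840.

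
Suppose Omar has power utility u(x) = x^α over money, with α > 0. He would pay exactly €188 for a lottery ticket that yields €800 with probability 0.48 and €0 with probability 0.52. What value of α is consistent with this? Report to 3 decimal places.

α ≈ 0.507

EU(lottery) = 0.48·800^α + 0.52·0 = 0.48·800^α.
Setting u(188) equal to that: 188^α = 0.48·800^α ⇒ (188/800)^α = 0.48.
Take logs: α = ln 0.48 / ln(188/800) ≈ 0.50683.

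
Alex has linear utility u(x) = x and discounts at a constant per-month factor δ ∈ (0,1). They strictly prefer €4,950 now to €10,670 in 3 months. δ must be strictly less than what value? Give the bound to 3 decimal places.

δ < 0.774

Under u(x) = x this choice says 4950 > δ^3·10670.
Dividing by 10670: δ^3 < 0.46392. Both sides are positive, so the cube root keeps the direction.
δ < (4950/10670)^(1/3) ≈ 0.774.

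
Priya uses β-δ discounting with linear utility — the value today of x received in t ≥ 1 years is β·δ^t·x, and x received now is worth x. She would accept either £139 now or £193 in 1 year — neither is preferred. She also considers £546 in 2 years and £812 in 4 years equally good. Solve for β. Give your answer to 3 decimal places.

Both payoffs in the second observation are in the future, so β drops out: δ^2·546 = δ^4·812 ⇒ δ^2 = 546/812 = 0.67241, so δ = 0.82001.
Substituting δ into 139 = β·δ·193: β = 139/(158.262) ≈ 0.878.

β ≈ 0.878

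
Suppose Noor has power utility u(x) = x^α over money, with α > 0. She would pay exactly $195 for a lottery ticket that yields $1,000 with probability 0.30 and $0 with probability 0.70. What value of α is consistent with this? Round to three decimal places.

α ≈ 0.736

EU(lottery) = 0.30·1000^α + 0.70·0 = 0.30·1000^α.
Setting u(195) equal to that: 195^α = 0.30·1000^α ⇒ (195/1000)^α = 0.30.
Take logs: α = ln 0.30 / ln(195/1000) ≈ 0.73648.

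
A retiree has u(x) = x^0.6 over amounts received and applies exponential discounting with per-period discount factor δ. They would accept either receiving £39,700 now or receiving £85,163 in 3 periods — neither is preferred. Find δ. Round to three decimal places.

The payoff in 3 periods is discounted by δ^3, so u(39700) = δ^3·u(85163) and δ^3 = u(39700)/u(85163).
With u(x) = x^0.6: δ^3 = 39700^0.6/85163^0.6 = (39700/85163)^0.6 = 0.63259.
Hence δ = (0.63259)^(1/3) = 0.85844.

δ ≈ 0.858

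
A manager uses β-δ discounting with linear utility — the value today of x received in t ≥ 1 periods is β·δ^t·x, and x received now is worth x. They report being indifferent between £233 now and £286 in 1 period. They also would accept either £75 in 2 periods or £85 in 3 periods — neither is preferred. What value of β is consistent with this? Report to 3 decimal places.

β ≈ 0.923

Both payoffs in the second observation are in the future, so β drops out: δ^2·75 = δ^3·85 ⇒ δ = 75/85 = 0.88235.
Substituting δ into 233 = β·δ·286: β = 233/(252.353) ≈ 0.923.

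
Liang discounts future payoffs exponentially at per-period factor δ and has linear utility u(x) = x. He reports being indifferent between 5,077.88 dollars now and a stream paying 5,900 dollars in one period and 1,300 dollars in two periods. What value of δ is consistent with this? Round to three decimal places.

δ ≈ 0.740

The stream is worth 5900δ + 1300δ² today, so 5900δ + 1300δ² = 5077.88.
Rearranged: 1300δ² + 5900δ − 5077.88 = 0.
By the quadratic formula (taking the positive root), δ = (−5900 + √61214976.00) / 2600 ≈ 0.740.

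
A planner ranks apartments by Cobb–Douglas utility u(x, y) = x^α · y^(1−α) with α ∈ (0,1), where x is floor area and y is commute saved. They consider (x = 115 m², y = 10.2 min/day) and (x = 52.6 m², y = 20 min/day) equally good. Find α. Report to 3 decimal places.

α ≈ 0.463

Indifference: 115^α · 10.2^(1−α) = 52.6^α · 20^(1−α).
(115/52.6)^α = (20/10.2)^(1−α); take logs: α·ln(115/52.6) = (1−α)·ln(20/10.2), i.e. α·0.782216 = (1−α)·0.673345.
With A = 0.782216 and B = 0.673345: α·A = (1−α)·B, so α = B/(A+B) = 0.673345/1.455561 ≈ 0.463.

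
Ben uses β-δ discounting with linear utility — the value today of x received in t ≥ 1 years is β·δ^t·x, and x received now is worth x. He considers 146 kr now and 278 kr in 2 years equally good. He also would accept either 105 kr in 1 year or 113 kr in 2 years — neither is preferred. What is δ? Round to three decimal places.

δ ≈ 0.929

From the later pair, β·δ^1·105 = β·δ^2·113; dividing through, δ = 105/113 = 0.92920.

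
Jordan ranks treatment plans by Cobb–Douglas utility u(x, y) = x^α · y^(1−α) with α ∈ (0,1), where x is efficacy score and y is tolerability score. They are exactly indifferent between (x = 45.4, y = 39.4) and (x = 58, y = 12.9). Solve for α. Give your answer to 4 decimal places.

α ≈ 0.8201

Indifference: 45.4^α · 39.4^(1−α) = 58^α · 12.9^(1−α).
(45.4/58)^α = (12.9/39.4)^(1−α); take logs: α·ln(45.4/58) = (1−α)·ln(12.9/39.4), i.e. α·-0.2449309 = (1−α)·-1.1165385.
With A = -0.2449309 and B = -1.1165385: α·A = (1−α)·B, so α = B/(A+B) = -1.1165385/-1.3614694 ≈ 0.8201.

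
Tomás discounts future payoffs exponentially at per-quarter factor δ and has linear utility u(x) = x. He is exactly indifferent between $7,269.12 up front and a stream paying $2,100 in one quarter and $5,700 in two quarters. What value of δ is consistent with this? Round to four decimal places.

Present value of the stream is 2100·δ + 5700·δ². Indifference gives 2100δ + 5700δ² = 7269.12.
Rearranged: 5700δ² + 2100δ − 7269.12 = 0.
The positive root is δ = [−2100 + √(2100² + 4·5700·7269.12)] / (2·5700) = (−2100 + 13044.000)/11400 ≈ 0.9600.

δ ≈ 0.9600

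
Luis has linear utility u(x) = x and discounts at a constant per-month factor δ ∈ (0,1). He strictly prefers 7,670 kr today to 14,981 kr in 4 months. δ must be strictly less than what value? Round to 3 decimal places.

The preference means 7670 > δ^4·14981.
Hence δ^4 < 7670/14981 = 0.51198, and x ↦ x^(1/4) is increasing on (0,∞).
δ < (7670/14981)^(1/4) ≈ 0.846.

δ < 0.846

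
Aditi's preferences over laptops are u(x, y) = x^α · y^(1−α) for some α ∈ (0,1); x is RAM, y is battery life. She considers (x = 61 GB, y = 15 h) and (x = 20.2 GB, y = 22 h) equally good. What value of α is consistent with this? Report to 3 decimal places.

α ≈ 0.257

Indifference: 61^α · 15^(1−α) = 20.2^α · 22^(1−α).
Taking logs: α·ln 61 + (1−α)·ln 15 = α·ln 20.2 + (1−α)·ln 22, i.e. α·1.105191 = (1−α)·0.382992.
So α/(1−α) = (0.382992)/(1.105191) = 0.346539, and α = 0.346539/1.346539 ≈ 0.257.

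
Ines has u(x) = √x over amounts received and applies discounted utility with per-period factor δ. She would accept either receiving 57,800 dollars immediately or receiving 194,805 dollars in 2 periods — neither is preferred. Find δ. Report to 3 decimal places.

The payoff in 2 periods is discounted by δ^2, so u(57800) = δ^2·u(194805) and δ^2 = u(57800)/u(194805).
Since u(x) = √x, δ^2 = √(57800/194805) = 0.54471.
Taking the square root: δ = 0.54471^(1/2) ≈ 0.738.

δ ≈ 0.738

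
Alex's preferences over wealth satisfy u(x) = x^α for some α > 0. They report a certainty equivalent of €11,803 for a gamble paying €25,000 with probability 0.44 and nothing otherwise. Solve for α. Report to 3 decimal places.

α ≈ 1.094

EU(lottery) = 0.44·25000^α + 0.56·0 = 0.44·25000^α.
Equating: 11803^α = 0.44·25000^α, i.e. 0.4721^α = 0.44.
Taking logs: α·ln(11803/25000) = ln(0.44), so α = -0.820981 / -0.750522 ≈ 1.094.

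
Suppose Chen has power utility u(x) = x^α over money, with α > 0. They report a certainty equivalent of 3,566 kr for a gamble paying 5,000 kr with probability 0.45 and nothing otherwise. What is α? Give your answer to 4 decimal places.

The lottery's expected utility is 0.45·u(5000) + 0.55·u(0) = 0.45·5000^α (since u(0) = 0 for α > 0).
Indifference: 3566^α = 0.45·5000^α, so (3566/5000)^α = 0.45.
Taking logs: α·ln(3566/5000) = ln(0.45), so α = -0.7985077 / -0.3379934 ≈ 2.3625.

α ≈ 2.3625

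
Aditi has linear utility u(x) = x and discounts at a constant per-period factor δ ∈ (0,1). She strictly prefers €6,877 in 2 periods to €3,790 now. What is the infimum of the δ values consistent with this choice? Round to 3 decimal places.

Under u(x) = x this choice says 3790 < δ^2·6877.
So δ^2 > 3790/6877 = 0.55111; taking the square root of both positive sides preserves the inequality.
δ > 0.55111^(1/2) = 0.742.

δ > 0.742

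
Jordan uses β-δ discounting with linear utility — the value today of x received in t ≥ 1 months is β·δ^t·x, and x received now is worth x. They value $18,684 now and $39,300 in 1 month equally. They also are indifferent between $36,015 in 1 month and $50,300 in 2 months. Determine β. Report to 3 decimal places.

β ≈ 0.664

The second indifference involves only future payoffs, so β cancels: β·δ^1·36015 = β·δ^2·50300, giving δ = 36015/50300 = 0.71600.
Substituting δ into 18684 = β·δ·39300: β = 18684/(28138.956) ≈ 0.664.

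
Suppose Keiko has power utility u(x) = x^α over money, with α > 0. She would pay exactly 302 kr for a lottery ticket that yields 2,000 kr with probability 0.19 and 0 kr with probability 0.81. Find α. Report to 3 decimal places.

α ≈ 0.878

Since u(0) = 0, the lottery's EU is 0.19·2000^α.
Indifference: 302^α = 0.19·2000^α, so (302/2000)^α = 0.19.
α = ln(0.19) / ln(302/2000) = -1.660731/-1.890475 ≈ 0.878.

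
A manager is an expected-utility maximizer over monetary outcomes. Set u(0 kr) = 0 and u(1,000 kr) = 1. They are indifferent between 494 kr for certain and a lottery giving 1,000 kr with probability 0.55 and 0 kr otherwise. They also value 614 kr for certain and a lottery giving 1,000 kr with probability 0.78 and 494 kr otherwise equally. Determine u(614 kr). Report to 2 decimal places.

From the first indifference, u(494 kr) = 0.55·u(1,000 kr) + 0.45·u(0 kr) = 0.55·1 + 0.45·0 = 0.55.
The second indifference gives u(614 kr) = 0.78·u(1,000 kr) + 0.22·u(494 kr) = 0.78·1.00 + 0.22·0.55 = 0.9010.

0.90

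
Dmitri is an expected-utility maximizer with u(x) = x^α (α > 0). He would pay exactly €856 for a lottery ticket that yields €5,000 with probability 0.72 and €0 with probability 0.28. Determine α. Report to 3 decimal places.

α ≈ 0.186

EU(lottery) = 0.72·5000^α + 0.28·0 = 0.72·5000^α.
Indifference: 856^α = 0.72·5000^α, so (856/5000)^α = 0.72.
α = ln(0.72) / ln(856/5000) = -0.328504/-1.764923 ≈ 0.186.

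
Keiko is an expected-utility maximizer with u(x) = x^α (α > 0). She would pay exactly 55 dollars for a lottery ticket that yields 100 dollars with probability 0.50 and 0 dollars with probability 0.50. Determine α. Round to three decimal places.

α ≈ 1.159

The lottery's expected utility is 0.50·u(100) + 0.50·u(0) = 0.50·100^α (since u(0) = 0 for α > 0).
Setting u(55) equal to that: 55^α = 0.50·100^α ⇒ (55/100)^α = 0.50.
α = ln(0.50) / ln(55/100) = -0.693147/-0.597837 ≈ 1.159.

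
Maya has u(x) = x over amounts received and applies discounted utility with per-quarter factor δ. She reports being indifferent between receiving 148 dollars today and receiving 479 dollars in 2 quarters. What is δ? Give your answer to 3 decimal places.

δ ≈ 0.556

Equating discounted utilities: u(148) = δ^2·u(479) ⇒ δ^2 = u(148)/u(479).
With u(x) = x: δ^2 = 148/479 = 0.30898.
So δ = 0.30898^(1/2) ≈ 0.556.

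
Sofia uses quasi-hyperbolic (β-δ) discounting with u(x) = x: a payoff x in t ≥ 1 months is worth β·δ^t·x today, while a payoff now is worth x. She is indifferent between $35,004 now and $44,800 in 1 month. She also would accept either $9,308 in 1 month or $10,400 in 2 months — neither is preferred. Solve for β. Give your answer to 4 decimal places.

Both payoffs in the second observation are in the future, so β drops out: δ^1·9308 = δ^2·10400 ⇒ δ = 9308/10400 = 0.89500.
The first indifference: 35004 = β·δ·44800, so β = 35004/(δ·44800) = 35004/(0.89500·44800) ≈ 0.8730.

β ≈ 0.8730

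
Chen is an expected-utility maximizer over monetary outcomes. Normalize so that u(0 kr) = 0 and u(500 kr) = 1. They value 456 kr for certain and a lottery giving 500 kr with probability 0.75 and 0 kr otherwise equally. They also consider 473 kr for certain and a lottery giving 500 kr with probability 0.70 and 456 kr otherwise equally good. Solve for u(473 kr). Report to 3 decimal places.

0.925

From the first indifference, u(456 kr) = 0.75·u(500 kr) + 0.25·u(0 kr) = 0.75·1 + 0.25·0 = 0.75.
The second indifference gives u(473 kr) = 0.70·u(500 kr) + 0.30·u(456 kr) = 0.70·1.00 + 0.30·0.75 = 0.9250.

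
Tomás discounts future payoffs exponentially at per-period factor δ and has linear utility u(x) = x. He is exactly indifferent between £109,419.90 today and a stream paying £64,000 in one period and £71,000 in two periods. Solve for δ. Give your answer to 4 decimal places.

The stream is worth 64000δ + 71000δ² today, so 64000δ + 71000δ² = 109419.90.
That is, 71000δ² + 64000δ − 109419.90 = 0, a quadratic in δ.
By the quadratic formula (taking the positive root), δ = (−64000 + √35171251600.00) / 142000 ≈ 0.8700.

δ ≈ 0.8700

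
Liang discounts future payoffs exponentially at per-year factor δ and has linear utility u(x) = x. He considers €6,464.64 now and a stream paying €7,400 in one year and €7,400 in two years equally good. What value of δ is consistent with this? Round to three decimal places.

Equating present values: 6464.64 = 7400δ + 7400δ².
So 7400δ² + 7400δ − 6464.64 = 0.
δ = (−7400 + √(7400² + 4·7400·6464.64)) / (2·7400) = (−7400 + √246113344.00) / 14800 ≈ 0.560.

δ ≈ 0.560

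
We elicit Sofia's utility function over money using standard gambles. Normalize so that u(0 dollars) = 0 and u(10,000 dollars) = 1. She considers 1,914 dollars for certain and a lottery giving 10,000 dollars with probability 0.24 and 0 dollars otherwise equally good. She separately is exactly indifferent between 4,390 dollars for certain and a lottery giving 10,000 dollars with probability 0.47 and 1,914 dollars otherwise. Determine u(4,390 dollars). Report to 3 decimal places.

0.597

From the first indifference, u(1,914 dollars) = 0.24·u(10,000 dollars) + 0.76·u(0 dollars) = 0.24·1 + 0.76·0 = 0.24.
Then u(4,390 dollars) = 0.47·u(10,000 dollars) + 0.53·u(1,914 dollars) = 0.47·1.00 + 0.53·0.24 = 0.5972.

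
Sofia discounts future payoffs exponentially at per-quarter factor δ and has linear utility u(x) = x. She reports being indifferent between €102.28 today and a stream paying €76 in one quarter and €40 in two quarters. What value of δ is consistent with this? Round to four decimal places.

δ ≈ 0.9100

The stream is worth 76δ + 40δ² today, so 76δ + 40δ² = 102.28.
That is, 40δ² + 76δ − 102.28 = 0, a quadratic in δ.
The positive root is δ = [−76 + √(76² + 4·40·102.28)] / (2·40) = (−76 + 148.798)/80 ≈ 0.9100.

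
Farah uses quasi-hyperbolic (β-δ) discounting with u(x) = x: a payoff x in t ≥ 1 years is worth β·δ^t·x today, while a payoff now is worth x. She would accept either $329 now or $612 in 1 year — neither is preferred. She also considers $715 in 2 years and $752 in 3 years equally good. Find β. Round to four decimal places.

From the later pair, β·δ^2·715 = β·δ^3·752; dividing through, δ = 715/752 = 0.95080.
Now use the now-vs-future pair: 329 = β·δ·612 gives β = 329/(0.95080·612) ≈ 0.5654.

β ≈ 0.5654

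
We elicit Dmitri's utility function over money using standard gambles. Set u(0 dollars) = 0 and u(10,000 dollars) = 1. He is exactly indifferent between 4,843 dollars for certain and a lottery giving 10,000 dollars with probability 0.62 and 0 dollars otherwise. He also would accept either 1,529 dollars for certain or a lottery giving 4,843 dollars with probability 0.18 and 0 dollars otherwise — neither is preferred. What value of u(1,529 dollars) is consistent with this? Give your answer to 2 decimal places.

First, u(4,843 dollars) = 0.62·u(10,000 dollars) + 0.38·u(0 dollars) = 0.62.
The second indifference gives u(1,529 dollars) = 0.18·u(4,843 dollars) + 0.82·u(0 dollars) = 0.18·0.62 + 0.82·0.00 = 0.1116.

0.11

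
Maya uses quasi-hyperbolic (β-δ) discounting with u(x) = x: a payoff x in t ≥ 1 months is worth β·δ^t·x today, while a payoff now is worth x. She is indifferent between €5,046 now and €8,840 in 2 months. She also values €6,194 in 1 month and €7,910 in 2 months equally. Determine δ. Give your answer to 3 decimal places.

The second indifference involves only future payoffs, so β cancels: β·δ^1·6194 = β·δ^2·7910, giving δ = 6194/7910 = 0.78306.

δ ≈ 0.783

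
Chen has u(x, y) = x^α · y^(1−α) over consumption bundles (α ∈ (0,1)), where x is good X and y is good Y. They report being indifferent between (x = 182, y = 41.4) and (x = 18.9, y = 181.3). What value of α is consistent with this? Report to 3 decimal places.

α ≈ 0.395

The Cobb–Douglas utilities coincide, so 182^α·41.4^(1−α) = 18.9^α·181.3^(1−α).
(182/18.9)^α = (181.3/41.4)^(1−α); take logs: α·ln(182/18.9) = (1−α)·ln(181.3/41.4), i.e. α·2.264845 = (1−α)·1.476872.
So α/(1−α) = (1.476872)/(2.264845) = 0.652085, and α = 0.652085/1.652085 ≈ 0.395.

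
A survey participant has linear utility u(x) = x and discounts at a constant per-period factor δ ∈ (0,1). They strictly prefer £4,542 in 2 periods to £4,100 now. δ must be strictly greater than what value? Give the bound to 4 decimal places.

δ > 0.9501

The preference means 4100 < δ^2·4542.
Dividing by 4542: δ^2 > 0.90269. Both sides are positive, so the square root keeps the direction.
δ > 0.90269^(1/2) = 0.9501.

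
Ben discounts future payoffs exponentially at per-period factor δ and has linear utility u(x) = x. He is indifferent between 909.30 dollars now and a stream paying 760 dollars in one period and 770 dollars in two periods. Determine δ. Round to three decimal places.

δ ≈ 0.700

The stream is worth 760δ + 770δ² today, so 760δ + 770δ² = 909.30.
That is, 770δ² + 760δ − 909.30 = 0, a quadratic in δ.
By the quadratic formula (taking the positive root), δ = (−760 + √3378244.00) / 1540 ≈ 0.700.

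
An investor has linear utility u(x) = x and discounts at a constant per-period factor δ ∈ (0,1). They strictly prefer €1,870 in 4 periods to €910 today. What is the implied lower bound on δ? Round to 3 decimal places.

The preference means 910 < δ^4·1870.
Dividing by 1870: δ^4 > 0.48663. Both sides are positive, so the 4th root keeps the direction.
δ > 0.48663^(1/4) = 0.835.

δ > 0.835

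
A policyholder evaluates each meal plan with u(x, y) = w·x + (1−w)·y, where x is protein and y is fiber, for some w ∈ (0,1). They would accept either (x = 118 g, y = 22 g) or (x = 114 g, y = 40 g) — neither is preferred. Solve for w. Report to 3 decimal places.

Equating utilities: w·118 + (1−w)·22 = w·114 + (1−w)·40.
Rearranging, 4·w − 18·(1−w) = 0.
Hence w = 18/(4+18) = 18/22 = 0.818.

w = 0.818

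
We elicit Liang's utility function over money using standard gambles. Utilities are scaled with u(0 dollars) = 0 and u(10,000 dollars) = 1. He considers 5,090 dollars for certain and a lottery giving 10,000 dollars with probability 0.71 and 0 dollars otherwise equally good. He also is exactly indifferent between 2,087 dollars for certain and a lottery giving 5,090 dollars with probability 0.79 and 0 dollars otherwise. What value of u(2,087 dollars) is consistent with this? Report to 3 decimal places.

From the first indifference, u(5,090 dollars) = 0.71·u(10,000 dollars) + 0.29·u(0 dollars) = 0.71·1 + 0.29·0 = 0.71.
Then u(2,087 dollars) = 0.79·u(5,090 dollars) + 0.21·u(0 dollars) = 0.79·0.71 + 0.21·0.00 = 0.5609.

0.561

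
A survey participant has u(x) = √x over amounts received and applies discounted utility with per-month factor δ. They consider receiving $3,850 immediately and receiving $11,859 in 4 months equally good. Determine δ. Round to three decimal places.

δ ≈ 0.869

The payoff in 4 months is discounted by δ^4, so u(3850) = δ^4·u(11859) and δ^4 = u(3850)/u(11859).
Since u(x) = √x, δ^4 = √(3850/11859) = 0.56978.
So δ = 0.56978^(1/4) ≈ 0.869.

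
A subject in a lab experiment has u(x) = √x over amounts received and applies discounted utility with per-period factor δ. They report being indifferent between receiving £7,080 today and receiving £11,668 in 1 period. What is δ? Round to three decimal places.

The payoff in 1 period is discounted by δ, so u(7080) = δ·u(11668) and δ = u(7080)/u(11668).
Since u(x) = √x, δ = √(7080/11668) = 0.77897.

δ ≈ 0.779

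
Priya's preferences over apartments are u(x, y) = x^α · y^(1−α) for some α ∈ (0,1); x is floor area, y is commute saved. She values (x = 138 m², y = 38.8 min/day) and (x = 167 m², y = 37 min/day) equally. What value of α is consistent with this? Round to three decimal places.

Set the two utilities equal: 138^α·38.8^(1−α) = 167^α·37^(1−α).
(138/167)^α = (37/38.8)^(1−α); take logs: α·ln(138/167) = (1−α)·ln(37/38.8), i.e. α·-0.190740 = (1−α)·-0.047502.
So α/(1−α) = (-0.047502)/(-0.190740) = 0.249041, and α = 0.249041/1.249041 ≈ 0.199.

α ≈ 0.199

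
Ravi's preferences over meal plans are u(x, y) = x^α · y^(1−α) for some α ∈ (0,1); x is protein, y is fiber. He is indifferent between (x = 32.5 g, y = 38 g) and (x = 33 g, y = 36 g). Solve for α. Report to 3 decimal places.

α ≈ 0.780

The Cobb–Douglas utilities coincide, so 32.5^α·38^(1−α) = 33^α·36^(1−α).
Rearrange to (32.5/33)^α = (36/38)^(1−α) and take logs: α·-0.015267 = (1−α)·-0.054067.
So α/(1−α) = (-0.054067)/(-0.015267) = 3.541429, and α = 3.541429/4.541429 ≈ 0.780.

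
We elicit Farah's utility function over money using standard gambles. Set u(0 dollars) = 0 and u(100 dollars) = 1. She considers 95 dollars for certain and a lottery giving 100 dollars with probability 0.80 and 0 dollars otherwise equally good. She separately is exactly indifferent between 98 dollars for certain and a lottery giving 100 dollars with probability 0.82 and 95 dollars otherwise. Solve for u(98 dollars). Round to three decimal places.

The first gamble pins u(95 dollars): it must equal 0.80·1 + 0.20·0 = 0.80.
Then u(98 dollars) = 0.82·u(100 dollars) + 0.18·u(95 dollars) = 0.82·1.00 + 0.18·0.80 = 0.9640.

0.964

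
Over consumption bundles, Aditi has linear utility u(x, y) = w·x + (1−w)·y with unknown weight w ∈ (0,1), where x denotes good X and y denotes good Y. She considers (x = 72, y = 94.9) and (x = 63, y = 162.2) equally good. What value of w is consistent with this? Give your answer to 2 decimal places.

u(72,94.9) = u(63,162.2) means w·72 + (1−w)·94.9 = w·63 + (1−w)·162.2.
w·(72−63) = (1−w)·(162.2−94.9), i.e. w·9 = (1−w)·67.3.
The marginal rate of substitution is 67.3/9, so w = 67.3/(9+67.3) = 0.88.

w = 0.88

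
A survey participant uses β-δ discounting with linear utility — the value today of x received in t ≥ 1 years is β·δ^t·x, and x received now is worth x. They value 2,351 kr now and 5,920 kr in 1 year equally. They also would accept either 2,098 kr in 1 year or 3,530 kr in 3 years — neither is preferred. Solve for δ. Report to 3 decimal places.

δ ≈ 0.771

From the later pair, β·δ^1·2098 = β·δ^3·3530; dividing through, δ^2 = 2098/3530 = 0.59433, so δ = 0.77093.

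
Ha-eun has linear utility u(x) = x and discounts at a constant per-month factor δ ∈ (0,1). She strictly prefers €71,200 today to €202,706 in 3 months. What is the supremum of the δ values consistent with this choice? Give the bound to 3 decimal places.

δ < 0.706

The preference means 71200 > δ^3·202706.
Dividing by 202706: δ^3 < 0.35125. Both sides are positive, so the cube root keeps the direction.
δ < (71200/202706)^(1/3) ≈ 0.706.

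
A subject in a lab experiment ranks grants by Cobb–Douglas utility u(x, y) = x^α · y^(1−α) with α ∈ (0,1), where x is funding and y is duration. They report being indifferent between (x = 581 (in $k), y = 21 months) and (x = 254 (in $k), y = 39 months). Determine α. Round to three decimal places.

Indifference: 581^α · 21^(1−α) = 254^α · 39^(1−α).
Rearrange to (581/254)^α = (39/21)^(1−α) and take logs: α·0.827416 = (1−α)·0.619039.
So α/(1−α) = (0.619039)/(0.827416) = 0.748159, and α = 0.748159/1.748159 ≈ 0.428.

α ≈ 0.428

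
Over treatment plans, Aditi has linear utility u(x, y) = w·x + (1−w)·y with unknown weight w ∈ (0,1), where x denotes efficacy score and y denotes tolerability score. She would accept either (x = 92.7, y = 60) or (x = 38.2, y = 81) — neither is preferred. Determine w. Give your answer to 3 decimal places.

w = 0.278

Indifference: w·92.7 + (1−w)·60 = w·38.2 + (1−w)·81.
Collecting terms: w·54.5 = (1−w)·21.
The marginal rate of substitution is 21/54.5, so w = 21/(54.5+21) = 0.278.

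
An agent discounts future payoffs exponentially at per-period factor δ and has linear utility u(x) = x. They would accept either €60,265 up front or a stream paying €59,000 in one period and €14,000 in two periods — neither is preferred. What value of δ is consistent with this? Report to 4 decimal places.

δ ≈ 0.8500

The stream is worth 59000δ + 14000δ² today, so 59000δ + 14000δ² = 60265.
That is, 14000δ² + 59000δ − 60265 = 0, a quadratic in δ.
δ = (−59000 + √(59000² + 4·14000·60265)) / (2·14000) = (−59000 + √6855840000.00) / 28000 ≈ 0.8500.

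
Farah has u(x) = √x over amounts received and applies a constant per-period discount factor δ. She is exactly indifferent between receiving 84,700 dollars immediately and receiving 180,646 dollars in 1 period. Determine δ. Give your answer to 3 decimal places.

δ ≈ 0.685

The payoff in 1 period is discounted by δ, so u(84700) = δ·u(180646) and δ = u(84700)/u(180646).
With u(x) = √x: δ = √84700/√180646 = √(84700/180646) = 0.68474.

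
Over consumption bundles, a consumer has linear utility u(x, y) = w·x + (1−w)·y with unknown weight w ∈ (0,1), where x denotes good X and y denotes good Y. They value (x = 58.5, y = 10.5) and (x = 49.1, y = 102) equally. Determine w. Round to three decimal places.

w = 0.907

u(58.5,10.5) = u(49.1,102) means w·58.5 + (1−w)·10.5 = w·49.1 + (1−w)·102.
w·(58.5−49.1) = (1−w)·(102−10.5), i.e. w·9.4 = (1−w)·91.5.
Hence w = 91.5/(9.4+91.5) = 91.5/100.9 = 0.907.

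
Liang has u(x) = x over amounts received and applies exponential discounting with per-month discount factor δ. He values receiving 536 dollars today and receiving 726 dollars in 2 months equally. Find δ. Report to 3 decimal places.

The payoff in 2 months is discounted by δ^2, so u(536) = δ^2·u(726) and δ^2 = u(536)/u(726).
With u(x) = x: δ^2 = 536/726 = 0.73829.
Taking the square root: δ = 0.73829^(1/2) ≈ 0.859.

δ ≈ 0.859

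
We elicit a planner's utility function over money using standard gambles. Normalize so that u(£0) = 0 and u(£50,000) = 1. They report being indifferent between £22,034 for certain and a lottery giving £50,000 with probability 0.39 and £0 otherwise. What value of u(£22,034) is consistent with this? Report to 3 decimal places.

u(£22,034) equals the lottery's expected utility: 0.39·1 + 0.61·0 = 0.39.

0.390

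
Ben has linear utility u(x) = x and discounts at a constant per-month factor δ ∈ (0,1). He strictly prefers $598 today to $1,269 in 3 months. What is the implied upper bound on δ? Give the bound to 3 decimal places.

δ < 0.778

The preference means 598 > δ^3·1269.
So δ^3 < 598/1269 = 0.47124; taking the cube root of both positive sides preserves the inequality.
δ < (598/1269)^(1/3) ≈ 0.778.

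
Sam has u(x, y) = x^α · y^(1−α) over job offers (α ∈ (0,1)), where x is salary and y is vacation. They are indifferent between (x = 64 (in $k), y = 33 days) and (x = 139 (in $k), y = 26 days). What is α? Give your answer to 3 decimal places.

α ≈ 0.235

The Cobb–Douglas utilities coincide, so 64^α·33^(1−α) = 139^α·26^(1−α).
Rearrange to (64/139)^α = (26/33)^(1−α) and take logs: α·-0.775591 = (1−α)·-0.238411.
Thus α·(-1.014002) = -0.238411, so α = -0.238411/-1.014002 ≈ 0.235.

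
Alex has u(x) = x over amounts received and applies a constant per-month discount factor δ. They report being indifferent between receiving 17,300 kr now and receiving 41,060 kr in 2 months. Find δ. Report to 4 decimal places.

δ ≈ 0.6491

Equating discounted utilities: u(17300) = δ^2·u(41060) ⇒ δ^2 = u(17300)/u(41060).
With u(x) = x: δ^2 = 17300/41060 = 0.42133.
Taking the square root: δ = 0.42133^(1/2) ≈ 0.6491.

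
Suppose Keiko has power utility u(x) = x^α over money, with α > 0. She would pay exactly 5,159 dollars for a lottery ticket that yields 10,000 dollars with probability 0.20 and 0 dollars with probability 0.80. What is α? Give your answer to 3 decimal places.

α ≈ 2.432

EU(lottery) = 0.20·10000^α + 0.80·0 = 0.20·10000^α.
Setting u(5159) equal to that: 5159^α = 0.20·10000^α ⇒ (5159/10000)^α = 0.20.
Taking logs: α·ln(5159/10000) = ln(0.20), so α = -1.609438 / -0.661842 ≈ 2.432.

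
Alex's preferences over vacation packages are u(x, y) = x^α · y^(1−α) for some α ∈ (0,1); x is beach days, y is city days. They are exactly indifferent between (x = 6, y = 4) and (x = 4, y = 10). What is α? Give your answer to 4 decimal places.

α ≈ 0.6932

The Cobb–Douglas utilities coincide, so 6^α·4^(1−α) = 4^α·10^(1−α).
(6/4)^α = (10/4)^(1−α); take logs: α·ln(6/4) = (1−α)·ln(10/4), i.e. α·0.4054651 = (1−α)·0.9162907.
Thus α·(1.3217558) = 0.9162907, so α = 0.9162907/1.3217558 ≈ 0.6932.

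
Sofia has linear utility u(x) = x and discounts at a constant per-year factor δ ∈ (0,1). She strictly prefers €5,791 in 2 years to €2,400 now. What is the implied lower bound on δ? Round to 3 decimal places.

δ > 0.644

Under u(x) = x this choice says 2400 < δ^2·5791.
So δ^2 > 2400/5791 = 0.41444; taking the square root of both positive sides preserves the inequality.
δ > 0.41444^(1/2) = 0.644.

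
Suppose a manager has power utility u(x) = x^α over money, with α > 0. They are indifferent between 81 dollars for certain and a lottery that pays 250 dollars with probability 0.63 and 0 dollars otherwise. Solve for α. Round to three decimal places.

α ≈ 0.410

The lottery's expected utility is 0.63·u(250) + 0.37·u(0) = 0.63·250^α (since u(0) = 0 for α > 0).
Indifference: 81^α = 0.63·250^α, so (81/250)^α = 0.63.
Take logs: α = ln 0.63 / ln(81/250) ≈ 0.40997.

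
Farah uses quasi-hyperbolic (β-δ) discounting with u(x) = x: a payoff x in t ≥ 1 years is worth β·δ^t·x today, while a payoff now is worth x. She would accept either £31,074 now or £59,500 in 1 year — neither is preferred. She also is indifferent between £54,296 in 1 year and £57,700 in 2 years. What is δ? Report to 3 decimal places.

δ ≈ 0.941

The second indifference involves only future payoffs, so β cancels: β·δ^1·54296 = β·δ^2·57700, giving δ = 54296/57700 = 0.94101.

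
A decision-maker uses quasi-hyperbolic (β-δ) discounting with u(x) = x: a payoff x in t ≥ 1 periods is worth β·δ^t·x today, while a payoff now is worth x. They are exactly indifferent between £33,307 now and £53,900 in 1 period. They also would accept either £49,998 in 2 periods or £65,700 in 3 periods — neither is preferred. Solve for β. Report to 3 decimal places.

Both payoffs in the second observation are in the future, so β drops out: δ^2·49998 = δ^3·65700 ⇒ δ = 49998/65700 = 0.76100.
Now use the now-vs-future pair: 33307 = β·δ·53900 gives β = 33307/(0.76100·53900) ≈ 0.812.

β ≈ 0.812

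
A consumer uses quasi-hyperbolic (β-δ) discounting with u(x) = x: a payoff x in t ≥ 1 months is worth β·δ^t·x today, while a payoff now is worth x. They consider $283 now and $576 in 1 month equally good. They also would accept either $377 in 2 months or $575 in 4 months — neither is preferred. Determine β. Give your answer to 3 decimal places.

From the later pair, β·δ^2·377 = β·δ^4·575; dividing through, δ^2 = 377/575 = 0.65565, so δ = 0.80972.
Substituting δ into 283 = β·δ·576: β = 283/(466.401) ≈ 0.607.

β ≈ 0.607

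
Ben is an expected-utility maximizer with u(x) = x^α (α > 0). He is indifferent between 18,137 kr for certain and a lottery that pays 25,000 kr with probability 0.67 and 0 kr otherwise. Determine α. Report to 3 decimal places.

α ≈ 1.248

The lottery's expected utility is 0.67·u(25000) + 0.33·u(0) = 0.67·25000^α (since u(0) = 0 for α > 0).
Setting u(18137) equal to that: 18137^α = 0.67·25000^α ⇒ (18137/25000)^α = 0.67.
α = ln(0.67) / ln(18137/25000) = -0.400478/-0.320922 ≈ 1.248.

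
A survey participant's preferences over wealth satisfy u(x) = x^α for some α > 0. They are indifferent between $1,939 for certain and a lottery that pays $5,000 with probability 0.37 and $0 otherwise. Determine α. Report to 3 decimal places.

α ≈ 1.050

The lottery's expected utility is 0.37·u(5000) + 0.63·u(0) = 0.37·5000^α (since u(0) = 0 for α > 0).
Setting u(1939) equal to that: 1939^α = 0.37·5000^α ⇒ (1939/5000)^α = 0.37.
Taking logs: α·ln(1939/5000) = ln(0.37), so α = -0.994252 / -0.947266 ≈ 1.050.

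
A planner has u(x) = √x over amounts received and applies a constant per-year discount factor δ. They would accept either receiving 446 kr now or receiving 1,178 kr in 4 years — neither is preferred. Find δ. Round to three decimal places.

δ ≈ 0.886

Indifference means u(446) = δ^4 · u(1178), so δ^4 = u(446)/u(1178).
Since u(x) = √x, δ^4 = √(446/1178) = 0.61531.
Hence δ = (0.61531)^(1/4) = 0.88567.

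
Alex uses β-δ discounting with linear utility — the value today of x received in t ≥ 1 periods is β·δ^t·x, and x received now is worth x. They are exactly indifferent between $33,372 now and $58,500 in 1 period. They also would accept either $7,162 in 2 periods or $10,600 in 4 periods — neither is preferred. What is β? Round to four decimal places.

The second indifference involves only future payoffs, so β cancels: β·δ^2·7162 = β·δ^4·10600, giving δ^2 = 7162/10600 = 0.67566, so δ = 0.82199.
Now use the now-vs-future pair: 33372 = β·δ·58500 gives β = 33372/(0.82199·58500) ≈ 0.6940.

β ≈ 0.6940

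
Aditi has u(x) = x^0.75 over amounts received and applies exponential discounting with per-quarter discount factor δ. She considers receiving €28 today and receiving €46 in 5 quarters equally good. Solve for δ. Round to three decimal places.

δ ≈ 0.928

Equating discounted utilities: u(28) = δ^5·u(46) ⇒ δ^5 = u(28)/u(46).
With u(x) = x^0.75: δ^5 = 28^0.75/46^0.75 = (28/46)^0.75 = 0.68913.
So δ = 0.68913^(1/5) ≈ 0.928.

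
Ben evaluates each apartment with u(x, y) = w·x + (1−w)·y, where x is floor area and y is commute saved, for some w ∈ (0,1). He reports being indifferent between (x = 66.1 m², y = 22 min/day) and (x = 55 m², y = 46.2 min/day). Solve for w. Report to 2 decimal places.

Equating utilities: w·66.1 + (1−w)·22 = w·55 + (1−w)·46.2.
Rearranging, 11.1·w − 24.2·(1−w) = 0.
So w/(1−w) = 24.2/11.1 = 2.1802, giving w = 24.2/(11.1+24.2) = 0.69.

w = 0.69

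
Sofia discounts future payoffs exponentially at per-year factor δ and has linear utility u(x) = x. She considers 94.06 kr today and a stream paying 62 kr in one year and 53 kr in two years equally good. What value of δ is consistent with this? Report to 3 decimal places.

Equating present values: 94.06 = 62δ + 53δ².
Rearranged: 53δ² + 62δ − 94.06 = 0.
The positive root is δ = [−62 + √(62² + 4·53·94.06)] / (2·53) = (−62 + 154.223)/106 ≈ 0.870.

δ ≈ 0.870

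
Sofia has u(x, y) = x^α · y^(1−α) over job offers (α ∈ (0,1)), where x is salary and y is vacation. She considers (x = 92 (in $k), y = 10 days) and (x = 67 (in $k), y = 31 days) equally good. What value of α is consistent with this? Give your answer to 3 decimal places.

Indifference: 92^α · 10^(1−α) = 67^α · 31^(1−α).
Taking logs: α·ln 92 + (1−α)·ln 10 = α·ln 67 + (1−α)·ln 31, i.e. α·0.317096 = (1−α)·1.131402.
So α/(1−α) = (1.131402)/(0.317096) = 3.568011, and α = 3.568011/4.568011 ≈ 0.781.

α ≈ 0.781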